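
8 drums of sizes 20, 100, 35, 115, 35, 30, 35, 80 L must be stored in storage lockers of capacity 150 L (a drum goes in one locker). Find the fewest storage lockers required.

3

Total = 115 + 100 + 80 + 35 + 35 + 35 + 30 + 20 = 450 L.
Lower bound: ⌈450/150⌉ = 3 storage lockers.
A packing using 3 storage lockers:
  locker 1: 115 + 35 = 150
  locker 2: 100 + 30 + 20 = 150
  locker 3: 80 + 35 + 35 = 150
This matches the lower bound, so 3 is optimal.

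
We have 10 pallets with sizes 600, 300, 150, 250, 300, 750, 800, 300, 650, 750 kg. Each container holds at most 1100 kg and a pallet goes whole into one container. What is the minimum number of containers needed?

Total = 800 + 750 + 750 + 650 + 600 + 300 + 300 + 300 + 250 + 150 = 4850 kg.
Lower bound: ⌈4850/1100⌉ = 5 containers.
A packing using 5 containers:
  container 1: 800 + 300 = 1100
  container 2: 750 + 300 = 1050
  container 3: 750 + 300 = 1050
  container 4: 650 + 250 + 150 = 1050
  container 5: 600 = 600
This matches the lower bound, so 5 is optimal.

5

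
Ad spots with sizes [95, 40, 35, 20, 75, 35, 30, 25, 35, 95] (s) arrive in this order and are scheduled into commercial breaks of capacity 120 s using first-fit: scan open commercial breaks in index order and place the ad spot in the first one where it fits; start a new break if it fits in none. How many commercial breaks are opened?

5

  95 → break 1 (new)  [load 95/120]
  40 → break 2 (new)  [load 40/120]
  35 → break 2  [load 75/120]
  20 → break 1  [load 115/120]
  75 → break 3 (new)  [load 75/120]
  35 → break 2  [load 110/120]
  30 → break 3  [load 105/120]
  25 → break 4 (new)  [load 25/120]
  35 → break 4  [load 60/120]
  95 → break 5 (new)  [load 95/120]
5 commercial breaks opened.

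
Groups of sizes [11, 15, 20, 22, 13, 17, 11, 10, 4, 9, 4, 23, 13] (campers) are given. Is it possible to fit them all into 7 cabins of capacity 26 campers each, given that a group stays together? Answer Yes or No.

A valid assignment using 7 cabins:
  cabin 1: 23 = 23
  cabin 2: 22 + 4 = 26
  cabin 3: 20 + 4 = 24
  cabin 4: 17 + 9 = 26
  cabin 5: 15 + 11 = 26
  cabin 6: 13 + 13 = 26
  cabin 7: 11 + 10 = 21
Every load is within 26 campers, so 7 cabins suffice.

Yes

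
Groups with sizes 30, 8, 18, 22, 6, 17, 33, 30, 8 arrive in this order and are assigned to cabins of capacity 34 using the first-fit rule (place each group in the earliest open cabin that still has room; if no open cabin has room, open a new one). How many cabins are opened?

6

  30 → cabin 1 (new)  [load 30/34]
  8 → cabin 2 (new)  [load 8/34]
  18 → cabin 2  [load 26/34]
  22 → cabin 3 (new)  [load 22/34]
  6 → cabin 2  [load 32/34]
  17 → cabin 4 (new)  [load 17/34]
  33 → cabin 5 (new)  [load 33/34]
  30 → cabin 6 (new)  [load 30/34]
  8 → cabin 3  [load 30/34]
6 cabins opened.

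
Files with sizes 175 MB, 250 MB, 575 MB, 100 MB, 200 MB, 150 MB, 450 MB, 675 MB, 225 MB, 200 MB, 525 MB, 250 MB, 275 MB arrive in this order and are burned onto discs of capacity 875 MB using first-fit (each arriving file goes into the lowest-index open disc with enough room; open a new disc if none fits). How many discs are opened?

  175 → disc 1 (new)  [load 175/875]
  250 → disc 1  [load 425/875]
  575 → disc 2 (new)  [load 575/875]
  100 → disc 1  [load 525/875]
  200 → disc 1  [load 725/875]
  150 → disc 1  [load 875/875]
  450 → disc 3 (new)  [load 450/875]
  675 → disc 4 (new)  [load 675/875]
  225 → disc 2  [load 800/875]
  200 → disc 3  [load 650/875]
  525 → disc 5 (new)  [load 525/875]
  250 → disc 5  [load 775/875]
  275 → disc 6 (new)  [load 275/875]
6 discs opened.

6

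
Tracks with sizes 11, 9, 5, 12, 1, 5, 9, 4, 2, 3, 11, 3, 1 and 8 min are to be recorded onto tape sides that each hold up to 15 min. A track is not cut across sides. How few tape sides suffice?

6

Total = 12 + 11 + 11 + 9 + 9 + 8 + 5 + 5 + 4 + 3 + 3 + 2 + 1 + 1 = 84 min.
Lower bound: ⌈84/15⌉ = 6 tape sides.
A packing using 6 tape sides:
  side 1: 12 + 3 = 15
  side 2: 11 + 4 = 15
  side 3: 11 + 3 + 1 = 15
  side 4: 9 + 5 + 1 = 15
  side 5: 9 + 5 = 14
  side 6: 8 + 2 = 10
This matches the lower bound, so 6 is optimal.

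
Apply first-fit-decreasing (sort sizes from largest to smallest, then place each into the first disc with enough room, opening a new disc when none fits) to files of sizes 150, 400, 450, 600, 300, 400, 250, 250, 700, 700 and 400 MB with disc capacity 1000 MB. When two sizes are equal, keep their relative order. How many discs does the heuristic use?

5

Sorted descending: 700, 700, 600, 450, 400, 400, 400, 300, 250, 250, 150.
  700 → disc 1 (new)  [load 700/1000]
  700 → disc 2 (new)  [load 700/1000]
  600 → disc 3 (new)  [load 600/1000]
  450 → disc 4 (new)  [load 450/1000]
  400 → disc 3  [load 1000/1000]
  400 → disc 4  [load 850/1000]
  400 → disc 5 (new)  [load 400/1000]
  300 → disc 1  [load 1000/1000]
  250 → disc 2  [load 950/1000]
  250 → disc 5  [load 650/1000]
  150 → disc 4  [load 1000/1000]
5 discs opened.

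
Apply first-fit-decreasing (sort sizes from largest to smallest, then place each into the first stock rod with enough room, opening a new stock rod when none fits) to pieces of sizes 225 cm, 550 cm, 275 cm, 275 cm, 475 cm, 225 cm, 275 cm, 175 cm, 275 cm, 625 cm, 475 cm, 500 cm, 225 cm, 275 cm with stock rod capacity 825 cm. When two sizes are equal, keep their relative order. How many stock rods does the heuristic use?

Sorted descending: 625, 550, 500, 475, 475, 275, 275, 275, 275, 275, 225, 225, 225, 175.
  625 → stock rod 1 (new)  [load 625/825]
  550 → stock rod 2 (new)  [load 550/825]
  500 → stock rod 3 (new)  [load 500/825]
  475 → stock rod 4 (new)  [load 475/825]
  475 → stock rod 5 (new)  [load 475/825]
  275 → stock rod 2  [load 825/825]
  275 → stock rod 3  [load 775/825]
  275 → stock rod 4  [load 750/825]
  275 → stock rod 5  [load 750/825]
  275 → stock rod 6 (new)  [load 275/825]
  225 → stock rod 6  [load 500/825]
  225 → stock rod 6  [load 725/825]
  225 → stock rod 7 (new)  [load 225/825]
  175 → stock rod 1  [load 800/825]
7 stock rods opened.

7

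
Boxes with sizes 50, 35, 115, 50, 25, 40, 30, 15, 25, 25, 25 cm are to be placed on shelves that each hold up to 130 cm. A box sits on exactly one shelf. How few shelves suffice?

Total = 115 + 50 + 50 + 40 + 35 + 30 + 25 + 25 + 25 + 25 + 15 = 435 cm.
Lower bound: ⌈435/130⌉ = 4 shelves.
A packing using 4 shelves:
  shelf 1: 115 + 15 = 130
  shelf 2: 50 + 50 + 30 = 130
  shelf 3: 40 + 35 + 25 + 25 = 125
  shelf 4: 25 + 25 = 50
This matches the lower bound, so 4 is optimal.

4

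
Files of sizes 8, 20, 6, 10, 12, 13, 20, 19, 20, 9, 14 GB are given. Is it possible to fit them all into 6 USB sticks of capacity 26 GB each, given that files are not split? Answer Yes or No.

No

Total = 151 GB; ⌈151/26⌉ = 6.
The bound of 6 does not rule out 6, but exhaustive search shows no assignment into 6 USB sticks of capacity 26 GB exists — the minimum is 7.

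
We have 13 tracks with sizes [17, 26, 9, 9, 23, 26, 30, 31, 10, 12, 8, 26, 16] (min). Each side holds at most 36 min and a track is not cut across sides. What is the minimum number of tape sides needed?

8

Total = 31 + 30 + 26 + 26 + 26 + 23 + 17 + 16 + 12 + 10 + 9 + 9 + 8 = 243 min.
Lower bound: ⌈243/36⌉ = 7 tape sides.
A packing using 8 tape sides:
  side 1: 31 = 31
  side 2: 30 = 30
  side 3: 26 + 10 = 36
  side 4: 26 + 9 = 35
  side 5: 26 + 9 = 35
  side 6: 23 + 12 = 35
  side 7: 17 + 16 = 33
  side 8: 8 = 8
No arrangement into 7 tape sides stays within capacity, so 8 is optimal.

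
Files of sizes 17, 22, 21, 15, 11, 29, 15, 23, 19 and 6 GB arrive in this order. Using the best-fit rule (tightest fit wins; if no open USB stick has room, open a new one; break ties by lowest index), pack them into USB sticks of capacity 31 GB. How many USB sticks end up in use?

  17 → USB stick 1 (new)  [load 17/31]
  22 → USB stick 2 (new)  [load 22/31]
  21 → USB stick 3 (new)  [load 21/31]
  15 → USB stick 4 (new)  [load 15/31]
  11 → USB stick 1  [load 28/31]
  29 → USB stick 5 (new)  [load 29/31]
  15 → USB stick 4  [load 30/31]
  23 → USB stick 6 (new)  [load 23/31]
  19 → USB stick 7 (new)  [load 19/31]
  6 → USB stick 6  [load 29/31]
7 USB sticks opened.

7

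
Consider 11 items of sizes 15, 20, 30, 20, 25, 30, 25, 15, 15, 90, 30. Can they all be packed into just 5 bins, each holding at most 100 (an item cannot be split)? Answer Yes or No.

Yes

A valid assignment using 4 bins:
  bin 1: 90 = 90
  bin 2: 30 + 30 + 30 = 90
  bin 3: 25 + 25 + 20 + 20 = 90
  bin 4: 15 + 15 + 15 = 45
That uses only 4 ≤ 5, so 5 bins are enough.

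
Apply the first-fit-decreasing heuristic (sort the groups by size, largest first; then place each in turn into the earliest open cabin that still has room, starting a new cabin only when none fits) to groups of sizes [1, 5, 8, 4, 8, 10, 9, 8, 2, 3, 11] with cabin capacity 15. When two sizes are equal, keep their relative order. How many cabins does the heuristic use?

6

Sorted descending: 11, 10, 9, 8, 8, 8, 5, 4, 3, 2, 1.
  11 → cabin 1 (new)  [load 11/15]
  10 → cabin 2 (new)  [load 10/15]
  9 → cabin 3 (new)  [load 9/15]
  8 → cabin 4 (new)  [load 8/15]
  8 → cabin 5 (new)  [load 8/15]
  8 → cabin 6 (new)  [load 8/15]
  5 → cabin 2  [load 15/15]
  4 → cabin 1  [load 15/15]
  3 → cabin 3  [load 12/15]
  2 → cabin 3  [load 14/15]
  1 → cabin 3  [load 15/15]
6 cabins opened.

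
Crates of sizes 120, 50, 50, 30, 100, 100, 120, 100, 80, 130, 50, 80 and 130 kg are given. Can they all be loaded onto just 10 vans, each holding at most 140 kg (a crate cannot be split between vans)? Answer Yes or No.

A valid assignment using 10 vans:
  van 1: 130 = 130
  van 2: 130 = 130
  van 3: 120 = 120
  van 4: 120 = 120
  van 5: 100 + 30 = 130
  van 6: 100 = 100
  van 7: 100 = 100
  van 8: 80 + 50 = 130
  van 9: 80 + 50 = 130
  van 10: 50 = 50
Every load is within 140 kg, so 10 vans suffice.

Yes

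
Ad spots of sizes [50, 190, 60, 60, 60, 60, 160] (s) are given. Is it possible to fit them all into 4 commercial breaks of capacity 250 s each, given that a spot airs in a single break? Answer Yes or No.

Yes

A valid assignment using 3 commercial breaks:
  break 1: 190 + 60 = 250
  break 2: 160 + 60 = 220
  break 3: 60 + 60 + 50 = 170
That uses only 3 ≤ 4, so 4 commercial breaks are enough.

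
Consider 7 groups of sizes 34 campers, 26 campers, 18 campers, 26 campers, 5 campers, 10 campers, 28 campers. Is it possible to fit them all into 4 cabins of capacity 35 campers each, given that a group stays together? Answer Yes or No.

Total = 147 campers; ⌈147/35⌉ = 5.
At least 5 cabins are required, but only 4 are allowed.

No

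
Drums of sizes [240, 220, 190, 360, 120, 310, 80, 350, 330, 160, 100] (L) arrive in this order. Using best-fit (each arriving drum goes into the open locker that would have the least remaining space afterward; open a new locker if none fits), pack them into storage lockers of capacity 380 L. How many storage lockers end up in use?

  240 → locker 1 (new)  [load 240/380]
  220 → locker 2 (new)  [load 220/380]
  190 → locker 3 (new)  [load 190/380]
  360 → locker 4 (new)  [load 360/380]
  120 → locker 1  [load 360/380]
  310 → locker 5 (new)  [load 310/380]
  80 → locker 2  [load 300/380]
  350 → locker 6 (new)  [load 350/380]
  330 → locker 7 (new)  [load 330/380]
  160 → locker 3  [load 350/380]
  100 → locker 8 (new)  [load 100/380]
8 storage lockers opened.

8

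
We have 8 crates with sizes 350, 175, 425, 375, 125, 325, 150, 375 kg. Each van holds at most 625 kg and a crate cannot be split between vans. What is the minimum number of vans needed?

5

Total = 425 + 375 + 375 + 350 + 325 + 175 + 150 + 125 = 2300 kg.
Lower bound: ⌈2300/625⌉ = 4 vans.
Also, 5 crates each exceed 625/2 kg, and no two of those can share a van, so at least 5 vans are needed.
A packing using 5 vans:
  van 1: 425 + 175 = 600
  van 2: 375 + 150 = 525
  van 3: 375 + 125 = 500
  van 4: 350 = 350
  van 5: 325 = 325
This matches the lower bound, so 5 is optimal.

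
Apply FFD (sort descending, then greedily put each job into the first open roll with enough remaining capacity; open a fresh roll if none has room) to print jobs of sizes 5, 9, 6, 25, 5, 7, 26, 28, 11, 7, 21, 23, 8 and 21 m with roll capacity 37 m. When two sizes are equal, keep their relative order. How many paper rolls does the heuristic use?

6

Sorted descending: 28, 26, 25, 23, 21, 21, 11, 9, 8, 7, 7, 6, 5, 5.
  28 → roll 1 (new)  [load 28/37]
  26 → roll 2 (new)  [load 26/37]
  25 → roll 3 (new)  [load 25/37]
  23 → roll 4 (new)  [load 23/37]
  21 → roll 5 (new)  [load 21/37]
  21 → roll 6 (new)  [load 21/37]
  11 → roll 2  [load 37/37]
  9 → roll 1  [load 37/37]
  8 → roll 3  [load 33/37]
  7 → roll 4  [load 30/37]
  7 → roll 4  [load 37/37]
  6 → roll 5  [load 27/37]
  5 → roll 5  [load 32/37]
  5 → roll 5  [load 37/37]
6 paper rolls opened.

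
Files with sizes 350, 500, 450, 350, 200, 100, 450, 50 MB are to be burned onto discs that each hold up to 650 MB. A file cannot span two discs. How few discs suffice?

5

Total = 500 + 450 + 450 + 350 + 350 + 200 + 100 + 50 = 2450 MB.
Lower bound: ⌈2450/650⌉ = 4 discs.
Also, 5 files each exceed 325 MB, and no two of those can share a disc, so at least 5 discs are needed.
A packing using 5 discs:
  disc 1: 500 + 100 + 50 = 650
  disc 2: 450 + 200 = 650
  disc 3: 450 = 450
  disc 4: 350 = 350
  disc 5: 350 = 350
This matches the lower bound, so 5 is optimal.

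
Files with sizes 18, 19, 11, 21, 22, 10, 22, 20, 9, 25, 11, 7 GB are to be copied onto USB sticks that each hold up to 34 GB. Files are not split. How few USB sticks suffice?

Total = 25 + 22 + 22 + 21 + 20 + 19 + 18 + 11 + 11 + 10 + 9 + 7 = 195 GB.
Lower bound: ⌈195/34⌉ = 6 USB sticks.
Also, 7 files each exceed 17 GB, and no two of those can share a USB stick, so at least 7 USB sticks are needed.
A packing using 7 USB sticks:
  USB stick 1: 25 + 9 = 34
  USB stick 2: 22 + 11 = 33
  USB stick 3: 22 + 11 = 33
  USB stick 4: 21 + 10 = 31
  USB stick 5: 20 + 7 = 27
  USB stick 6: 19 = 19
  USB stick 7: 18 = 18
This matches the lower bound, so 7 is optimal.

7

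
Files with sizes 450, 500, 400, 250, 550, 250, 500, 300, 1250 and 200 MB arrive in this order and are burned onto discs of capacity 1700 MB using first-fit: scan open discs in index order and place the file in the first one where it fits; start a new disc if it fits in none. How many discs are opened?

3

  450 → disc 1 (new)  [load 450/1700]
  500 → disc 1  [load 950/1700]
  400 → disc 1  [load 1350/1700]
  250 → disc 1  [load 1600/1700]
  550 → disc 2 (new)  [load 550/1700]
  250 → disc 2  [load 800/1700]
  500 → disc 2  [load 1300/1700]
  300 → disc 2  [load 1600/1700]
  1250 → disc 3 (new)  [load 1250/1700]
  200 → disc 3  [load 1450/1700]
3 discs opened.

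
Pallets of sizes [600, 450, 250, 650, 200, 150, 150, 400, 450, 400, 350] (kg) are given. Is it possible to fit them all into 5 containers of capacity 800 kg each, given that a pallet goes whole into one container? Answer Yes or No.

Total = 4050 kg; ⌈4050/800⌉ = 6.
At least 6 containers are required, but only 5 are allowed.

No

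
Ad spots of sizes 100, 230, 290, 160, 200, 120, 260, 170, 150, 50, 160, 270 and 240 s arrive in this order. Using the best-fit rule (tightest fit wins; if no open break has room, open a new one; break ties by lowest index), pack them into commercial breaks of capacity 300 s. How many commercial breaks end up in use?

  100 → break 1 (new)  [load 100/300]
  230 → break 2 (new)  [load 230/300]
  290 → break 3 (new)  [load 290/300]
  160 → break 1  [load 260/300]
  200 → break 4 (new)  [load 200/300]
  120 → break 5 (new)  [load 120/300]
  260 → break 6 (new)  [load 260/300]
  170 → break 5  [load 290/300]
  150 → break 7 (new)  [load 150/300]
  50 → break 2  [load 280/300]
  160 → break 8 (new)  [load 160/300]
  270 → break 9 (new)  [load 270/300]
  240 → break 10 (new)  [load 240/300]
10 commercial breaks opened.

10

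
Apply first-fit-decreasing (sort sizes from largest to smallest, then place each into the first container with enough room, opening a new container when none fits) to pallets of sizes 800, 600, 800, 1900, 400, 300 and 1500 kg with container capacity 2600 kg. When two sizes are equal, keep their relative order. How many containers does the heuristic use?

3

Sorted descending: 1900, 1500, 800, 800, 600, 400, 300.
  1900 → container 1 (new)  [load 1900/2600]
  1500 → container 2 (new)  [load 1500/2600]
  800 → container 2  [load 2300/2600]
  800 → container 3 (new)  [load 800/2600]
  600 → container 1  [load 2500/2600]
  400 → container 3  [load 1200/2600]
  300 → container 2  [load 2600/2600]
3 containers opened.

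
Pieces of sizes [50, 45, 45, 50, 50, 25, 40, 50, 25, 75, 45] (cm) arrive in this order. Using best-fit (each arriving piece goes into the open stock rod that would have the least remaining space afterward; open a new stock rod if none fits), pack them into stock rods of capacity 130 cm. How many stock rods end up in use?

  50 → stock rod 1 (new)  [load 50/130]
  45 → stock rod 1  [load 95/130]
  45 → stock rod 2 (new)  [load 45/130]
  50 → stock rod 2  [load 95/130]
  50 → stock rod 3 (new)  [load 50/130]
  25 → stock rod 1  [load 120/130]
  40 → stock rod 3  [load 90/130]
  50 → stock rod 4 (new)  [load 50/130]
  25 → stock rod 2  [load 120/130]
  75 → stock rod 4  [load 125/130]
  45 → stock rod 5 (new)  [load 45/130]
5 stock rods opened.

5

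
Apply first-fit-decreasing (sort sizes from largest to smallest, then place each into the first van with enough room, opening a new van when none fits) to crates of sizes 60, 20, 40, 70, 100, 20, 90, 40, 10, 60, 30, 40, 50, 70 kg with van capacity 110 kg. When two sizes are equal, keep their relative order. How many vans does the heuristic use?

7

Sorted descending: 100, 90, 70, 70, 60, 60, 50, 40, 40, 40, 30, 20, 20, 10.
  100 → van 1 (new)  [load 100/110]
  90 → van 2 (new)  [load 90/110]
  70 → van 3 (new)  [load 70/110]
  70 → van 4 (new)  [load 70/110]
  60 → van 5 (new)  [load 60/110]
  60 → van 6 (new)  [load 60/110]
  50 → van 5  [load 110/110]
  40 → van 3  [load 110/110]
  40 → van 4  [load 110/110]
  40 → van 6  [load 100/110]
  30 → van 7 (new)  [load 30/110]
  20 → van 2  [load 110/110]
  20 → van 7  [load 50/110]
  10 → van 1  [load 110/110]
7 vans opened.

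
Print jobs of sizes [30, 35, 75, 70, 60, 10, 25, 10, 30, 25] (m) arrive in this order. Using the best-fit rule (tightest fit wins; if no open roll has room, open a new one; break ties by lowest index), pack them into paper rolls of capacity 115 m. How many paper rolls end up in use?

4

  30 → roll 1 (new)  [load 30/115]
  35 → roll 1  [load 65/115]
  75 → roll 2 (new)  [load 75/115]
  70 → roll 3 (new)  [load 70/115]
  60 → roll 4 (new)  [load 60/115]
  10 → roll 2  [load 85/115]
  25 → roll 2  [load 110/115]
  10 → roll 3  [load 80/115]
  30 → roll 3  [load 110/115]
  25 → roll 1  [load 90/115]
4 paper rolls opened.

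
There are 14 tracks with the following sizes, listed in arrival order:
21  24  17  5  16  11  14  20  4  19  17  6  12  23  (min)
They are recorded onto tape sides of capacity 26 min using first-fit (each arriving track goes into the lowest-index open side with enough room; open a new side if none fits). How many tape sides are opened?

10

  21 → side 1 (new)  [load 21/26]
  24 → side 2 (new)  [load 24/26]
  17 → side 3 (new)  [load 17/26]
  5 → side 1  [load 26/26]
  16 → side 4 (new)  [load 16/26]
  11 → side 5 (new)  [load 11/26]
  14 → side 5  [load 25/26]
  20 → side 6 (new)  [load 20/26]
  4 → side 3  [load 21/26]
  19 → side 7 (new)  [load 19/26]
  17 → side 8 (new)  [load 17/26]
  6 → side 4  [load 22/26]
  12 → side 9 (new)  [load 12/26]
  23 → side 10 (new)  [load 23/26]
10 tape sides opened.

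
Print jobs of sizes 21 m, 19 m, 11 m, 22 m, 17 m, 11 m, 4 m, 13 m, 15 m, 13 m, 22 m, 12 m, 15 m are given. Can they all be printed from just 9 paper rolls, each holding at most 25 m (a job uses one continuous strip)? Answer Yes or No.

Total = 195 m; ⌈195/25⌉ = 8.
9 print jobs each exceed half the capacity and cannot share a roll, forcing at least 9 paper rolls.
The bound of 9 does not rule out 9, but exhaustive search shows no assignment into 9 paper rolls of capacity 25 m exists — the minimum is 10.

No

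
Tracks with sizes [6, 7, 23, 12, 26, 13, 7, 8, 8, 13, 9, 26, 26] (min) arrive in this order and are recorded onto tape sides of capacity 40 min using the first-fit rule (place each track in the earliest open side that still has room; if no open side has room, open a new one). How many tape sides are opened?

  6 → side 1 (new)  [load 6/40]
  7 → side 1  [load 13/40]
  23 → side 1  [load 36/40]
  12 → side 2 (new)  [load 12/40]
  26 → side 2  [load 38/40]
  13 → side 3 (new)  [load 13/40]
  7 → side 3  [load 20/40]
  8 → side 3  [load 28/40]
  8 → side 3  [load 36/40]
  13 → side 4 (new)  [load 13/40]
  9 → side 4  [load 22/40]
  26 → side 5 (new)  [load 26/40]
  26 → side 6 (new)  [load 26/40]
6 tape sides opened.

6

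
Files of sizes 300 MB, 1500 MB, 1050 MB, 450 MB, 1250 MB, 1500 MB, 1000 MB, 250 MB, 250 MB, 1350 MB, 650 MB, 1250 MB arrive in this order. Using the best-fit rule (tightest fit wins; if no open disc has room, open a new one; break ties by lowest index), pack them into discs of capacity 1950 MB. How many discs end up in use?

  300 → disc 1 (new)  [load 300/1950]
  1500 → disc 1  [load 1800/1950]
  1050 → disc 2 (new)  [load 1050/1950]
  450 → disc 2  [load 1500/1950]
  1250 → disc 3 (new)  [load 1250/1950]
  1500 → disc 4 (new)  [load 1500/1950]
  1000 → disc 5 (new)  [load 1000/1950]
  250 → disc 2  [load 1750/1950]
  250 → disc 4  [load 1750/1950]
  1350 → disc 6 (new)  [load 1350/1950]
  650 → disc 3  [load 1900/1950]
  1250 → disc 7 (new)  [load 1250/1950]
7 discs opened.

7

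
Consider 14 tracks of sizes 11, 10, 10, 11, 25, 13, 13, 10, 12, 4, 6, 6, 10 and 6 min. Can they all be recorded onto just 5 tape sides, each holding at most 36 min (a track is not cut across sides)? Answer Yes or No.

Yes

A valid assignment using 5 tape sides:
  side 1: 25 + 11 = 36
  side 2: 13 + 13 + 10 = 36
  side 3: 12 + 11 + 10 = 33
  side 4: 10 + 10 + 6 + 6 + 4 = 36
  side 5: 6 = 6
Every load is within 36 min, so 5 tape sides suffice.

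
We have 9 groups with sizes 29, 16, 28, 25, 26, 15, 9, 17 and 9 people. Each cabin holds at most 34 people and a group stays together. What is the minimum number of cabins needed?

Total = 29 + 28 + 26 + 25 + 17 + 16 + 15 + 9 + 9 = 174 people.
Lower bound: ⌈174/34⌉ = 6 cabins.
A packing using 6 cabins:
  cabin 1: 29 = 29
  cabin 2: 28 = 28
  cabin 3: 26 = 26
  cabin 4: 25 + 9 = 34
  cabin 5: 17 + 16 = 33
  cabin 6: 15 + 9 = 24
This matches the lower bound, so 6 is optimal.

6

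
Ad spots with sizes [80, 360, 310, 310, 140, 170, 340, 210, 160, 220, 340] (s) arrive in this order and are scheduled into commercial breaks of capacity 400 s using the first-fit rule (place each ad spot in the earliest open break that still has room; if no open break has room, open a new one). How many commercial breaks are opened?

  80 → break 1 (new)  [load 80/400]
  360 → break 2 (new)  [load 360/400]
  310 → break 1  [load 390/400]
  310 → break 3 (new)  [load 310/400]
  140 → break 4 (new)  [load 140/400]
  170 → break 4  [load 310/400]
  340 → break 5 (new)  [load 340/400]
  210 → break 6 (new)  [load 210/400]
  160 → break 6  [load 370/400]
  220 → break 7 (new)  [load 220/400]
  340 → break 8 (new)  [load 340/400]
8 commercial breaks opened.

8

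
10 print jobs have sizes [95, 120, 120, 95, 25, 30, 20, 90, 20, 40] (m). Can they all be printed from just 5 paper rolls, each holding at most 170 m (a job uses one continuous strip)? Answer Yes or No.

A valid assignment using 5 paper rolls:
  roll 1: 120 + 40 = 160
  roll 2: 120 + 30 + 20 = 170
  roll 3: 95 + 25 + 20 = 140
  roll 4: 95 = 95
  roll 5: 90 = 90
Every load is within 170 m, so 5 paper rolls suffice.

Yes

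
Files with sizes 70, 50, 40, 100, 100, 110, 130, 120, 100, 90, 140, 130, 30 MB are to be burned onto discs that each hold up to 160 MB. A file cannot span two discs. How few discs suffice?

Total = 140 + 130 + 130 + 120 + 110 + 100 + 100 + 100 + 90 + 70 + 50 + 40 + 30 = 1210 MB.
Lower bound: ⌈1210/160⌉ = 8 discs.
Also, 9 files each exceed 80 MB, and no two of those can share a disc, so at least 9 discs are needed.
A packing using 9 discs:
  disc 1: 140 = 140
  disc 2: 130 + 30 = 160
  disc 3: 130 = 130
  disc 4: 120 + 40 = 160
  disc 5: 110 + 50 = 160
  disc 6: 100 = 100
  disc 7: 100 = 100
  disc 8: 100 = 100
  disc 9: 90 + 70 = 160
This matches the lower bound, so 9 is optimal.

9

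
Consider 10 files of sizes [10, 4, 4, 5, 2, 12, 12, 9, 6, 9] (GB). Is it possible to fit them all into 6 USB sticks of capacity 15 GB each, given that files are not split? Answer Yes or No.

A valid assignment using 6 USB sticks:
  USB stick 1: 12 + 2 = 14
  USB stick 2: 12 = 12
  USB stick 3: 10 + 5 = 15
  USB stick 4: 9 + 6 = 15
  USB stick 5: 9 + 4 = 13
  USB stick 6: 4 = 4
Every load is within 15 GB, so 6 USB sticks suffice.

Yes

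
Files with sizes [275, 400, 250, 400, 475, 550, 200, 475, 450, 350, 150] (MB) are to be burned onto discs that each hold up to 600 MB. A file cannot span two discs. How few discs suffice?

8

Total = 550 + 475 + 475 + 450 + 400 + 400 + 350 + 275 + 250 + 200 + 150 = 3975 MB.
Lower bound: ⌈3975/600⌉ = 7 discs.
A packing using 8 discs:
  disc 1: 550 = 550
  disc 2: 475 = 475
  disc 3: 475 = 475
  disc 4: 450 + 150 = 600
  disc 5: 400 + 200 = 600
  disc 6: 400 = 400
  disc 7: 350 + 250 = 600
  disc 8: 275 = 275
No arrangement into 7 discs stays within capacity, so 8 is optimal.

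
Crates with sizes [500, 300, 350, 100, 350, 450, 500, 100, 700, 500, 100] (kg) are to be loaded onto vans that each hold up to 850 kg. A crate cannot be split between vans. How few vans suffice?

Total = 700 + 500 + 500 + 500 + 450 + 350 + 350 + 300 + 100 + 100 + 100 = 3950 kg.
Lower bound: ⌈3950/850⌉ = 5 vans.
A packing using 5 vans:
  van 1: 700 + 100 = 800
  van 2: 500 + 350 = 850
  van 3: 500 + 350 = 850
  van 4: 500 + 300 = 800
  van 5: 450 + 100 + 100 = 650
This matches the lower bound, so 5 is optimal.

5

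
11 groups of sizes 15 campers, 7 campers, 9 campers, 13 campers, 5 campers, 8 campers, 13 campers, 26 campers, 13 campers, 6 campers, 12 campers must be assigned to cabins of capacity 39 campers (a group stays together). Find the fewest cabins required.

4

Total = 26 + 15 + 13 + 13 + 13 + 12 + 9 + 8 + 7 + 6 + 5 = 127 campers.
Lower bound: ⌈127/39⌉ = 4 cabins.
A packing using 4 cabins:
  cabin 1: 26 + 13 = 39
  cabin 2: 15 + 13 + 9 = 37
  cabin 3: 13 + 12 + 8 + 6 = 39
  cabin 4: 7 + 5 = 12
This matches the lower bound, so 4 is optimal.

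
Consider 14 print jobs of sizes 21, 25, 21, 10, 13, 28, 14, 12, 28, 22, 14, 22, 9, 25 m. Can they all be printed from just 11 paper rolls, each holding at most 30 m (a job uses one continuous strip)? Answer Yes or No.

A valid assignment using 11 paper rolls:
  roll 1: 28 = 28
  roll 2: 28 = 28
  roll 3: 25 = 25
  roll 4: 25 = 25
  roll 5: 22 = 22
  roll 6: 22 = 22
  roll 7: 21 + 9 = 30
  roll 8: 21 = 21
  roll 9: 14 + 14 = 28
  roll 10: 13 + 12 = 25
  roll 11: 10 = 10
Every load is within 30 m, so 11 paper rolls suffice.

Yes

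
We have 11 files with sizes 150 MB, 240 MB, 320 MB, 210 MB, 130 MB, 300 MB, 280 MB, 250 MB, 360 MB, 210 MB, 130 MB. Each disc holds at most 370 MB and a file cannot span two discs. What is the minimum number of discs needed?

8

Total = 360 + 320 + 300 + 280 + 250 + 240 + 210 + 210 + 150 + 130 + 130 = 2580 MB.
Lower bound: ⌈2580/370⌉ = 7 discs.
Also, 8 files each exceed 185 MB, and no two of those can share a disc, so at least 8 discs are needed.
A packing using 8 discs:
  disc 1: 360 = 360
  disc 2: 320 = 320
  disc 3: 300 = 300
  disc 4: 280 = 280
  disc 5: 250 = 250
  disc 6: 240 + 130 = 370
  disc 7: 210 + 150 = 360
  disc 8: 210 + 130 = 340
This matches the lower bound, so 8 is optimal.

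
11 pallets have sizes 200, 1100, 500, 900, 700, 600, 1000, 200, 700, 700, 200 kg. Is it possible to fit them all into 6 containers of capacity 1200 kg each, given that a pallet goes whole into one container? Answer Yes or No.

No

Total = 6800 kg; ⌈6800/1200⌉ = 6.
The bound of 6 does not rule out 6, but exhaustive search shows no assignment into 6 containers of capacity 1200 kg exists — the minimum is 7.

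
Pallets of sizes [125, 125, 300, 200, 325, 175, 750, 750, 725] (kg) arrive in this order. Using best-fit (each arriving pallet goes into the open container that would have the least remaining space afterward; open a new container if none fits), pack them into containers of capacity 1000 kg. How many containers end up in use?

  125 → container 1 (new)  [load 125/1000]
  125 → container 1  [load 250/1000]
  300 → container 1  [load 550/1000]
  200 → container 1  [load 750/1000]
  325 → container 2 (new)  [load 325/1000]
  175 → container 1  [load 925/1000]
  750 → container 3 (new)  [load 750/1000]
  750 → container 4 (new)  [load 750/1000]
  725 → container 5 (new)  [load 725/1000]
5 containers opened.

5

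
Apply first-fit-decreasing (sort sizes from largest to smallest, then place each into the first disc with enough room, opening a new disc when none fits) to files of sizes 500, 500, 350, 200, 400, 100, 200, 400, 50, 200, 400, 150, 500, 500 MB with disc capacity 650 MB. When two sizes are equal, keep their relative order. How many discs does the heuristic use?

Sorted descending: 500, 500, 500, 500, 400, 400, 400, 350, 200, 200, 200, 150, 100, 50.
  500 → disc 1 (new)  [load 500/650]
  500 → disc 2 (new)  [load 500/650]
  500 → disc 3 (new)  [load 500/650]
  500 → disc 4 (new)  [load 500/650]
  400 → disc 5 (new)  [load 400/650]
  400 → disc 6 (new)  [load 400/650]
  400 → disc 7 (new)  [load 400/650]
  350 → disc 8 (new)  [load 350/650]
  200 → disc 5  [load 600/650]
  200 → disc 6  [load 600/650]
  200 → disc 7  [load 600/650]
  150 → disc 1  [load 650/650]
  100 → disc 2  [load 600/650]
  50 → disc 2  [load 650/650]
8 discs opened.

8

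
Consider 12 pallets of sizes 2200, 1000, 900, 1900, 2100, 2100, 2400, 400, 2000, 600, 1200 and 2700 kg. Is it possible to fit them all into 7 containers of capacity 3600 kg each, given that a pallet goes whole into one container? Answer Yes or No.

Yes

A valid assignment using 7 containers:
  container 1: 2700 + 900 = 3600
  container 2: 2400 + 1200 = 3600
  container 3: 2200 + 1000 + 400 = 3600
  container 4: 2100 + 600 = 2700
  container 5: 2100 = 2100
  container 6: 2000 = 2000
  container 7: 1900 = 1900
Every load is within 3600 kg, so 7 containers suffice.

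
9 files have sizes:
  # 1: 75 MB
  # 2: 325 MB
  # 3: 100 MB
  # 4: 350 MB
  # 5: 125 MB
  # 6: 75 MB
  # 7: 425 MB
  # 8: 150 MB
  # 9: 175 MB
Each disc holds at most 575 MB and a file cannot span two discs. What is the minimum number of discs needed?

4

Total = 425 + 350 + 325 + 175 + 150 + 125 + 100 + 75 + 75 = 1800 MB.
Lower bound: ⌈1800/575⌉ = 4 discs.
A packing using 4 discs:
  disc 1: 425 + 150 = 575
  disc 2: 350 + 175 = 525
  disc 3: 325 + 125 + 100 = 550
  disc 4: 75 + 75 = 150
This matches the lower bound, so 4 is optimal.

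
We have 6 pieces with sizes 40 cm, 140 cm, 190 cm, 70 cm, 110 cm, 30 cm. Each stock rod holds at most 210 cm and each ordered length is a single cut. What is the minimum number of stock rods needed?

3

Total = 190 + 140 + 110 + 70 + 40 + 30 = 580 cm.
Lower bound: ⌈580/210⌉ = 3 stock rods.
A packing using 3 stock rods:
  stock rod 1: 190 = 190
  stock rod 2: 140 + 70 = 210
  stock rod 3: 110 + 40 + 30 = 180
This matches the lower bound, so 3 is optimal.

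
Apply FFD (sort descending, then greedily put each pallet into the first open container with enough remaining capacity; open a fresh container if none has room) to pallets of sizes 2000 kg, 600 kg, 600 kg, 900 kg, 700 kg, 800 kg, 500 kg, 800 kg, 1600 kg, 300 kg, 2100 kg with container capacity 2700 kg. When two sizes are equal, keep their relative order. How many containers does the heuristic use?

5

Sorted descending: 2100, 2000, 1600, 900, 800, 800, 700, 600, 600, 500, 300.
  2100 → container 1 (new)  [load 2100/2700]
  2000 → container 2 (new)  [load 2000/2700]
  1600 → container 3 (new)  [load 1600/2700]
  900 → container 3  [load 2500/2700]
  800 → container 4 (new)  [load 800/2700]
  800 → container 4  [load 1600/2700]
  700 → container 2  [load 2700/2700]
  600 → container 1  [load 2700/2700]
  600 → container 4  [load 2200/2700]
  500 → container 4  [load 2700/2700]
  300 → container 5 (new)  [load 300/2700]
5 containers opened.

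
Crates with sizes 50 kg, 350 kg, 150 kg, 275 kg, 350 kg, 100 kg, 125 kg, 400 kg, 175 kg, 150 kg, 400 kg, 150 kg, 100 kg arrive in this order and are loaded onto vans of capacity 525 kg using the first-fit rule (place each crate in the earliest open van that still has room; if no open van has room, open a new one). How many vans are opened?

6

  50 → van 1 (new)  [load 50/525]
  350 → van 1  [load 400/525]
  150 → van 2 (new)  [load 150/525]
  275 → van 2  [load 425/525]
  350 → van 3 (new)  [load 350/525]
  100 → van 1  [load 500/525]
  125 → van 3  [load 475/525]
  400 → van 4 (new)  [load 400/525]
  175 → van 5 (new)  [load 175/525]
  150 → van 5  [load 325/525]
  400 → van 6 (new)  [load 400/525]
  150 → van 5  [load 475/525]
  100 → van 2  [load 525/525]
6 vans opened.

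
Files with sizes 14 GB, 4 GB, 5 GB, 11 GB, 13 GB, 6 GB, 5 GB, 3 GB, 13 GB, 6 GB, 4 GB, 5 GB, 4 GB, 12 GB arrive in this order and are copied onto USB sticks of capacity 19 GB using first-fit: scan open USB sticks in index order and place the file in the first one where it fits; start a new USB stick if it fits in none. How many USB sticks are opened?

  14 → USB stick 1 (new)  [load 14/19]
  4 → USB stick 1  [load 18/19]
  5 → USB stick 2 (new)  [load 5/19]
  11 → USB stick 2  [load 16/19]
  13 → USB stick 3 (new)  [load 13/19]
  6 → USB stick 3  [load 19/19]
  5 → USB stick 4 (new)  [load 5/19]
  3 → USB stick 2  [load 19/19]
  13 → USB stick 4  [load 18/19]
  6 → USB stick 5 (new)  [load 6/19]
  4 → USB stick 5  [load 10/19]
  5 → USB stick 5  [load 15/19]
  4 → USB stick 5  [load 19/19]
  12 → USB stick 6 (new)  [load 12/19]
6 USB sticks opened.

6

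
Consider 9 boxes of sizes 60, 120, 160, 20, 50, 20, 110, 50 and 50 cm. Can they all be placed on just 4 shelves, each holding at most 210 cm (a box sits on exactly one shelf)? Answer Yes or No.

Yes

A valid assignment using 4 shelves:
  shelf 1: 160 + 50 = 210
  shelf 2: 120 + 60 + 20 = 200
  shelf 3: 110 + 50 + 50 = 210
  shelf 4: 20 = 20
Every load is within 210 cm, so 4 shelves suffice.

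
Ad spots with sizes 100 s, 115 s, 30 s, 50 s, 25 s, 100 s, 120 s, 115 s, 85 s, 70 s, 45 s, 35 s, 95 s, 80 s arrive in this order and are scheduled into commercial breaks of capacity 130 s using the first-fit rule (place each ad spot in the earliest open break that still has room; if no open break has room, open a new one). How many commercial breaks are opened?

10

  100 → break 1 (new)  [load 100/130]
  115 → break 2 (new)  [load 115/130]
  30 → break 1  [load 130/130]
  50 → break 3 (new)  [load 50/130]
  25 → break 3  [load 75/130]
  100 → break 4 (new)  [load 100/130]
  120 → break 5 (new)  [load 120/130]
  115 → break 6 (new)  [load 115/130]
  85 → break 7 (new)  [load 85/130]
  70 → break 8 (new)  [load 70/130]
  45 → break 3  [load 120/130]
  35 → break 7  [load 120/130]
  95 → break 9 (new)  [load 95/130]
  80 → break 10 (new)  [load 80/130]
10 commercial breaks opened.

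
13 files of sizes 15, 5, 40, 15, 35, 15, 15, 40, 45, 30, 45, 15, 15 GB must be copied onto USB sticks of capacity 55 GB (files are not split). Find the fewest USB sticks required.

Total = 45 + 45 + 40 + 40 + 35 + 30 + 15 + 15 + 15 + 15 + 15 + 15 + 5 = 330 GB.
Lower bound: ⌈330/55⌉ = 6 USB sticks.
A packing using 7 USB sticks:
  USB stick 1: 45 + 5 = 50
  USB stick 2: 45 = 45
  USB stick 3: 40 + 15 = 55
  USB stick 4: 40 + 15 = 55
  USB stick 5: 35 + 15 = 50
  USB stick 6: 30 + 15 = 45
  USB stick 7: 15 + 15 = 30
No arrangement into 6 USB sticks stays within capacity, so 7 is optimal.

7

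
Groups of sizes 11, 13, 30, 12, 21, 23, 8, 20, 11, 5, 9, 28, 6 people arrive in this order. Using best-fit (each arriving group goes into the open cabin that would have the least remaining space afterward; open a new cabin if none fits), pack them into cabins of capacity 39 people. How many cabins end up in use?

6

  11 → cabin 1 (new)  [load 11/39]
  13 → cabin 1  [load 24/39]
  30 → cabin 2 (new)  [load 30/39]
  12 → cabin 1  [load 36/39]
  21 → cabin 3 (new)  [load 21/39]
  23 → cabin 4 (new)  [load 23/39]
  8 → cabin 2  [load 38/39]
  20 → cabin 5 (new)  [load 20/39]
  11 → cabin 4  [load 34/39]
  5 → cabin 4  [load 39/39]
  9 → cabin 3  [load 30/39]
  28 → cabin 6 (new)  [load 28/39]
  6 → cabin 3  [load 36/39]
6 cabins opened.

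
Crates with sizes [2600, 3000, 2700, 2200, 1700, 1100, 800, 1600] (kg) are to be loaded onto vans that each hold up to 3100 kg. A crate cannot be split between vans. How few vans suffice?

6

Total = 3000 + 2700 + 2600 + 2200 + 1700 + 1600 + 1100 + 800 = 15700 kg.
Lower bound: ⌈15700/3100⌉ = 6 vans.
A packing using 6 vans:
  van 1: 3000 = 3000
  van 2: 2700 = 2700
  van 3: 2600 = 2600
  van 4: 2200 + 800 = 3000
  van 5: 1700 + 1100 = 2800
  van 6: 1600 = 1600
This matches the lower bound, so 6 is optimal.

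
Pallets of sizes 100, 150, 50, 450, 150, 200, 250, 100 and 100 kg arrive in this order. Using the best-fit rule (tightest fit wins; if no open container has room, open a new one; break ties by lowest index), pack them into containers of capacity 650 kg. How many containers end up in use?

  100 → container 1 (new)  [load 100/650]
  150 → container 1  [load 250/650]
  50 → container 1  [load 300/650]
  450 → container 2 (new)  [load 450/650]
  150 → container 2  [load 600/650]
  200 → container 1  [load 500/650]
  250 → container 3 (new)  [load 250/650]
  100 → container 1  [load 600/650]
  100 → container 3  [load 350/650]
3 containers opened.

3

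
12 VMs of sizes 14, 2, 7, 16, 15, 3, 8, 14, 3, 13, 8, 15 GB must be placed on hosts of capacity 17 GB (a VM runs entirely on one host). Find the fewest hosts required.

Total = 16 + 15 + 15 + 14 + 14 + 13 + 8 + 8 + 7 + 3 + 3 + 2 = 118 GB.
Lower bound: ⌈118/17⌉ = 7 hosts.
A packing using 8 hosts:
  host 1: 16 = 16
  host 2: 15 + 2 = 17
  host 3: 15 = 15
  host 4: 14 + 3 = 17
  host 5: 14 + 3 = 17
  host 6: 13 = 13
  host 7: 8 + 8 = 16
  host 8: 7 = 7
No arrangement into 7 hosts stays within capacity, so 8 is optimal.

8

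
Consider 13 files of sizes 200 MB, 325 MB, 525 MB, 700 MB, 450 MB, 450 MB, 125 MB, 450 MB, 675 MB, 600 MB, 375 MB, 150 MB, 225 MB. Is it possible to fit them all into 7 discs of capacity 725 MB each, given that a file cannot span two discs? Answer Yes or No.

Total = 5250 MB; ⌈5250/725⌉ = 8.
At least 8 discs are required, but only 7 are allowed.

No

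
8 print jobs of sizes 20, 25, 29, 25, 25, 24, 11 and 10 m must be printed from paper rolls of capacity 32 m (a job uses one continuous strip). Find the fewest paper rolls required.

Total = 29 + 25 + 25 + 25 + 24 + 20 + 11 + 10 = 169 m.
Lower bound: ⌈169/32⌉ = 6 paper rolls.
A packing using 7 paper rolls:
  roll 1: 29 = 29
  roll 2: 25 = 25
  roll 3: 25 = 25
  roll 4: 25 = 25
  roll 5: 24 = 24
  roll 6: 20 + 11 = 31
  roll 7: 10 = 10
No arrangement into 6 paper rolls stays within capacity, so 7 is optimal.

7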